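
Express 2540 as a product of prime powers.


2540 / 2 = 1270
1270 / 2 = 635
635 / 5 = 127
127 / 127 = 1
2540 = 2^2 × 5 × 127


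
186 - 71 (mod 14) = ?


186 - 71 = 115
115 mod 14 = 3


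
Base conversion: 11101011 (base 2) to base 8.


11101011 (base 2) = 235 (decimal)
235 (decimal) = 353 (base 8)


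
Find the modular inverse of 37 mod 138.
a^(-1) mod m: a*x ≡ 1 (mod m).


Use the extended Euclidean algorithm on (138, 37); each row r = 138*s + 37*t:
r=138, s=1, t=0
r=37, s=0, t=1
q=3: r=27, s=1, t=-3   [138*(1) + 37*(-3) = 27]
q=1: r=10, s=-1, t=4   [138*(-1) + 37*(4) = 10]
q=2: r=7, s=3, t=-11   [138*(3) + 37*(-11) = 7]
q=1: r=3, s=-4, t=15   [138*(-4) + 37*(15) = 3]
q=2: r=1, s=11, t=-41   [138*(11) + 37*(-41) = 1]
q=3: r=0, s=-37, t=138   [138*(-37) + 37*(138) = 0]
GCD = 1 with t = -41, so 37*(-41) ≡ 1 (mod 138)
Inverse = -41 mod 138 = 97
Check: 37 * 97 = 3589 ≡ 1 (mod 138)

37^(-1) ≡ 97 (mod 138)


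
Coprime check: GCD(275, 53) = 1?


Euclidean algorithm:
275 = 5 * 53 + 10
53 = 5 * 10 + 3
10 = 3 * 3 + 1
3 = 3 * 1 + 0
GCD(275, 53) = 1

Yes, coprime (GCD = 1)


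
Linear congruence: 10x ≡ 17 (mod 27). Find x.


GCD(10, 27) = 1, unique solution
a^(-1) mod 27 = 19
x = 19 * 17 mod 27 = 26

x ≡ 26 (mod 27)


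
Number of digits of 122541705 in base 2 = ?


122541705 in base 2 = 111010011011101011010001001
Number of digits = 27

27 digits (base 2)


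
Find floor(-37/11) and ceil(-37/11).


-37/11 = -3.3636
floor = -4
ceil = -3

floor = -4, ceil = -3


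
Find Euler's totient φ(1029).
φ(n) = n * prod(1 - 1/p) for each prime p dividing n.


1029 = 3 × 7^3
Prime factors: 3, 7
φ(1029) = 1029 × (1-1/3) × (1-1/7)
= 1029 × 2/3 × 6/7 = 588

φ(1029) = 588


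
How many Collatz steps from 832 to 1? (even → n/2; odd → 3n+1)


832 → 416 → 208 → 104 → 52 → 26 → 13 → 40 → 20 → 10 → 5 → 16 → 8 → 4 → 2 → 1
Total steps = 15

15 steps


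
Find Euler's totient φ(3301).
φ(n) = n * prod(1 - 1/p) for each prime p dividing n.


3301 = 3301
Prime factors: 3301
φ(3301) = 3301 × (1-1/3301)
= 3301 × 3300/3301 = 3300

φ(3301) = 3300


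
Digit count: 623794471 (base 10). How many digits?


623794471 has 9 digits in base 10
floor(log10(623794471)) + 1 = floor(8.7950) + 1 = 9

9 digits (base 10)


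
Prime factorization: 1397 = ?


1397 / 11 = 127
127 / 127 = 1
1397 = 11 × 127


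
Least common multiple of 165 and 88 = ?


GCD(165, 88) = 11
LCM = 165*88/11 = 14520/11 = 1320

LCM = 1320


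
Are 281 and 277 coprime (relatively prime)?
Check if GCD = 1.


Euclidean algorithm:
281 = 1 * 277 + 4
277 = 69 * 4 + 1
4 = 4 * 1 + 0
GCD(281, 277) = 1

Yes, coprime (GCD = 1)


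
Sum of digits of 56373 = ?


5 + 6 + 3 + 7 + 3 = 24


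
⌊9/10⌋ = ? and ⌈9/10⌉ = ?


9/10 = 0.9000
floor = 0
ceil = 1

floor = 0, ceil = 1


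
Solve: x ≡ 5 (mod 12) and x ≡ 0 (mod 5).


M = 12*5 = 60
M1 = M/12 = 5, M2 = M/5 = 12
M1^(-1) mod 12 = 5, M2^(-1) mod 5 = 3
x = 5*5*5 + 0*12*3 = 125
125 mod 60 = 5
Check: 5 mod 12 = 5 ✓, 5 mod 5 = 0 ✓

x ≡ 5 (mod 60)


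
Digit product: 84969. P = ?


8 × 4 × 9 × 6 × 9 = 15552


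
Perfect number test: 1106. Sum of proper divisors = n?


Proper divisors of 1106: 1, 2, 7, 14, 79, 158, 553
Sum = 1 + 2 + 7 + 14 + 79 + 158 + 553 = 814

No, 1106 is not perfect (814 ≠ 1106)


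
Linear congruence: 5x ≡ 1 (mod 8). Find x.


GCD(5, 8) = 1, unique solution
a^(-1) mod 8 = 5
x = 5 * 1 mod 8 = 5

x ≡ 5 (mod 8)


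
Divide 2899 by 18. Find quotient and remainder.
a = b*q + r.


2899 = 18 * 161 + 1
Check: 2898 + 1 = 2899

q = 161, r = 1


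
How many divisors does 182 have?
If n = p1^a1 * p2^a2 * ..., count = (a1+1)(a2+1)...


182 = 2^1 × 7^1 × 13^1
d(182) = (1+1) × (1+1) × (1+1) = 8

8 divisors


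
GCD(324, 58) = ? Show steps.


324 = 5 * 58 + 34
58 = 1 * 34 + 24
34 = 1 * 24 + 10
24 = 2 * 10 + 4
10 = 2 * 4 + 2
4 = 2 * 2 + 0
GCD = 2


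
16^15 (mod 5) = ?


16^1 mod 5 = 1
16^2 mod 5 = 1
16^3 mod 5 = 1
16^4 mod 5 = 1
16^5 mod 5 = 1
16^6 mod 5 = 1
16^7 mod 5 = 1
16^8 mod 5 = 1
16^9 mod 5 = 1
16^10 mod 5 = 1
16^11 mod 5 = 1
16^12 mod 5 = 1
16^13 mod 5 = 1
16^14 mod 5 = 1
16^15 mod 5 = 1


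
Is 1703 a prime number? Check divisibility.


1703 / 13 = 131 (exact division)
1703 is NOT prime.

No, 1703 is not prime


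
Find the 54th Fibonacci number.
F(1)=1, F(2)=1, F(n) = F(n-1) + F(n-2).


Sequence: 1, 1, 2, 3, 5, 8, 13, 21, 34, 55, 89, 144, 233, 377, 610, 987, 1597, 2584, 4181, 6765, 10946, 17711, 28657, 46368, 75025, 121393, 196418, 317811, 514229, 832040, 1346269, 2178309, 3524578, 5702887, 9227465, 14930352, 24157817, 39088169, 63245986, 102334155, 165580141, 267914296, 433494437, 701408733, 1134903170, 1836311903, 2971215073, 4807526976, 7778742049, 12586269025, 20365011074, 32951280099, 53316291173, 86267571272
F(54) = 86267571272


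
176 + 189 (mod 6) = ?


176 + 189 = 365
365 mod 6 = 5


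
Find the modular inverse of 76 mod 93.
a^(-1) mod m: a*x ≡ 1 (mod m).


Use the extended Euclidean algorithm on (93, 76); each row r = 93*s + 76*t:
r=93, s=1, t=0
r=76, s=0, t=1
q=1: r=17, s=1, t=-1   [93*(1) + 76*(-1) = 17]
q=4: r=8, s=-4, t=5   [93*(-4) + 76*(5) = 8]
q=2: r=1, s=9, t=-11   [93*(9) + 76*(-11) = 1]
q=8: r=0, s=-76, t=93   [93*(-76) + 76*(93) = 0]
GCD = 1 with t = -11, so 76*(-11) ≡ 1 (mod 93)
Inverse = -11 mod 93 = 82
Check: 76 * 82 = 6232 ≡ 1 (mod 93)

76^(-1) ≡ 82 (mod 93)


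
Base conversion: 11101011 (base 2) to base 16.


11101011 (base 2) = 235 (decimal)
235 (decimal) = EB (base 16)


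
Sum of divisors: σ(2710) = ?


Divisors of 2710: 1, 2, 5, 10, 271, 542, 1355, 2710
Sum = 1 + 2 + 5 + 10 + 271 + 542 + 1355 + 2710 = 4896

σ(2710) = 4896


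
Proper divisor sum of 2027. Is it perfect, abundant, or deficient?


Proper divisors: 1
Sum = 1 = 1
1 < 2027 → deficient

s(2027) = 1 (deficient)


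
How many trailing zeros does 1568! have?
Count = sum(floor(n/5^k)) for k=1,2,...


floor(1568/5) = 313
floor(1568/25) = 62
floor(1568/125) = 12
floor(1568/625) = 2
Total = 389

389 trailing zeros


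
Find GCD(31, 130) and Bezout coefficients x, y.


Tabular extended Euclidean (each row: r = 31*s + 130*t):
r=31, s=1, t=0
r=130, s=0, t=1
q=0: r=31, s=1, t=0   [31*(1) + 130*(0) = 31]
q=4: r=6, s=-4, t=1   [31*(-4) + 130*(1) = 6]
q=5: r=1, s=21, t=-5   [31*(21) + 130*(-5) = 1]
q=6: r=0, s=-130, t=31   [31*(-130) + 130*(31) = 0]
GCD = 1; from the row with r=1: x=21, y=-5
Check: 31*(21) + 130*(-5) = 651 - 650 = 1

GCD = 1, x = 21, y = -5


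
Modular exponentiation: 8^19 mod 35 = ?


8^1 mod 35 = 8
8^2 mod 35 = 29
8^3 mod 35 = 22
8^4 mod 35 = 1
8^5 mod 35 = 8
8^6 mod 35 = 29
8^7 mod 35 = 22
8^8 mod 35 = 1
8^9 mod 35 = 8
8^10 mod 35 = 29
8^11 mod 35 = 22
8^12 mod 35 = 1
8^13 mod 35 = 8
8^14 mod 35 = 29
8^15 mod 35 = 22
8^16 mod 35 = 1
8^17 mod 35 = 8
8^18 mod 35 = 29
8^19 mod 35 = 22


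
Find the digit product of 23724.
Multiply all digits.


2 × 3 × 7 × 2 × 4 = 336


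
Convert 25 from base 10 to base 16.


25 (base 10) = 25 (decimal)
25 (decimal) = 19 (base 16)


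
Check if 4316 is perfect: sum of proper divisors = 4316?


Proper divisors of 4316: 1, 2, 4, 13, 26, 52, 83, 166, 332, 1079, 2158
Sum = 1 + 2 + 4 + 13 + 26 + 52 + 83 + 166 + 332 + 1079 + 2158 = 3916

No, 4316 is not perfect (3916 ≠ 4316)


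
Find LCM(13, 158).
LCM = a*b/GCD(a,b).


GCD(13, 158) = 1
LCM = 13*158/1 = 2054/1 = 2054

LCM = 2054


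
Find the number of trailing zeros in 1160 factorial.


floor(1160/5) = 232
floor(1160/25) = 46
floor(1160/125) = 9
floor(1160/625) = 1
Total = 288

288 trailing zeros


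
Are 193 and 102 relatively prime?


Euclidean algorithm:
193 = 1 * 102 + 91
102 = 1 * 91 + 11
91 = 8 * 11 + 3
11 = 3 * 3 + 2
3 = 1 * 2 + 1
2 = 2 * 1 + 0
GCD(193, 102) = 1

Yes, coprime (GCD = 1)


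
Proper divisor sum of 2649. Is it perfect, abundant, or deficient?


Proper divisors: 1, 3, 883
Sum = 1 + 3 + 883 = 887
887 < 2649 → deficient

s(2649) = 887 (deficient)


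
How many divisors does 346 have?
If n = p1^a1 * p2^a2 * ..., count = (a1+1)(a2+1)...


346 = 2^1 × 173^1
d(346) = (1+1) × (1+1) = 4

4 divisors


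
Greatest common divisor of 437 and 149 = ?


437 = 2 * 149 + 139
149 = 1 * 139 + 10
139 = 13 * 10 + 9
10 = 1 * 9 + 1
9 = 9 * 1 + 0
GCD = 1


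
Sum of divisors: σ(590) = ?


Divisors of 590: 1, 2, 5, 10, 59, 118, 295, 590
Sum = 1 + 2 + 5 + 10 + 59 + 118 + 295 + 590 = 1080

σ(590) = 1080


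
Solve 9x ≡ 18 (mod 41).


GCD(9, 41) = 1, unique solution
a^(-1) mod 41 = 32
x = 32 * 18 mod 41 = 2

x ≡ 2 (mod 41)


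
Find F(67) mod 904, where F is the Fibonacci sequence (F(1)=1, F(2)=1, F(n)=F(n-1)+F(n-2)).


F(k) mod 904 for k=1..67:
1, 1, 2, 3, 5, 8, 13, 21, 34, 55, 89, 144, 233, 377, 610, 83, 693, 776, 565, 437, 98, 535, 633, 264, 897, 257, 250, 507, 757, 360, 213, 573, 786, 455, 337, 792, 225, 113, 338, 451, 789, 336, 221, 557, 778, 431, 305, 736, 137, 873, 106, 75, 181, 256, 437, 693, 226, 15, 241, 256, 497, 753, 346, 195, 541, 736, 373
F(67) mod 904 = 373


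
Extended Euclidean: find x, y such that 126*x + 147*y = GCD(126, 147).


Tabular extended Euclidean (each row: r = 126*s + 147*t):
r=126, s=1, t=0
r=147, s=0, t=1
q=0: r=126, s=1, t=0   [126*(1) + 147*(0) = 126]
q=1: r=21, s=-1, t=1   [126*(-1) + 147*(1) = 21]
q=6: r=0, s=7, t=-6   [126*(7) + 147*(-6) = 0]
GCD = 21; from the row with r=21: x=-1, y=1
Check: 126*(-1) + 147*(1) = -126 + 147 = 21

GCD = 21, x = -1, y = 1


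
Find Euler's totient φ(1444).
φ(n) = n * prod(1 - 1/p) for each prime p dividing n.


1444 = 2^2 × 19^2
Prime factors: 2, 19
φ(1444) = 1444 × (1-1/2) × (1-1/19)
= 1444 × 1/2 × 18/19 = 684

φ(1444) = 684


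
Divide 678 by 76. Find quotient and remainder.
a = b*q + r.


678 = 76 * 8 + 70
Check: 608 + 70 = 678

q = 8, r = 70


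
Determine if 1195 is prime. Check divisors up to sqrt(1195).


1195 / 5 = 239 (exact division)
1195 is NOT prime.

No, 1195 is not prime


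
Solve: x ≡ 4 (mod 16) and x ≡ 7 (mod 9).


M = 16*9 = 144
M1 = M/16 = 9, M2 = M/9 = 16
M1^(-1) mod 16 = 9, M2^(-1) mod 9 = 4
x = 4*9*9 + 7*16*4 = 772
772 mod 144 = 52
Check: 52 mod 16 = 4 ✓, 52 mod 9 = 7 ✓

x ≡ 52 (mod 144)


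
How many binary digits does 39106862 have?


39106862 in base 2 = 10010101001011100100101110
Number of digits = 26

26 digits (base 2)


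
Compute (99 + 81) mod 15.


99 + 81 = 180
180 mod 15 = 0


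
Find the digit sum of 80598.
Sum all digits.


8 + 0 + 5 + 9 + 8 = 30


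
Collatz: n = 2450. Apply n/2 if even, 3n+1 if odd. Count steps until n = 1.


2450 → 1225 → 3676 → 1838 → 919 → 2758 → 1379 → 4138 → 2069 → 6208 → 3104 → 1552 → 776 → 388 → 194 → 97 → 292 → 146 → 73 → 220 → 110 → 55 → 166 → 83 → 250 → 125 → 376 → 188 → 94 → 47 → 142 → 71 → 214 → 107 → 322 → 161 → 484 → 242 → 121 → 364 → 182 → 91 → 274 → 137 → 412 → 206 → 103 → 310 → 155 → 466 → 233 → 700 → 350 → 175 → 526 → 263 → 790 → 395 → 1186 → 593 → 1780 → 890 → 445 → 1336 → 668 → 334 → 167 → 502 → 251 → 754 → 377 → 1132 → 566 → 283 → 850 → 425 → 1276 → 638 → 319 → 958 → 479 → 1438 → 719 → 2158 → 1079 → 3238 → 1619 → 4858 → 2429 → 7288 → 3644 → 1822 → 911 → 2734 → 1367 → 4102 → 2051 → 6154 → 3077 → 9232 → 4616 → 2308 → 1154 → 577 → 1732 → 866 → 433 → 1300 → 650 → 325 → 976 → 488 → 244 → 122 → 61 → 184 → 92 → 46 → 23 → 70 → 35 → 106 → 53 → 160 → 80 → 40 → 20 → 10 → 5 → 16 → 8 → 4 → 2 → 1
Total steps = 133

133 steps


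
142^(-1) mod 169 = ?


Use the extended Euclidean algorithm on (169, 142); each row r = 169*s + 142*t:
r=169, s=1, t=0
r=142, s=0, t=1
q=1: r=27, s=1, t=-1   [169*(1) + 142*(-1) = 27]
q=5: r=7, s=-5, t=6   [169*(-5) + 142*(6) = 7]
q=3: r=6, s=16, t=-19   [169*(16) + 142*(-19) = 6]
q=1: r=1, s=-21, t=25   [169*(-21) + 142*(25) = 1]
q=6: r=0, s=142, t=-169   [169*(142) + 142*(-169) = 0]
GCD = 1 with t = 25, so 142*(25) ≡ 1 (mod 169)
Inverse = 25 mod 169 = 25
Check: 142 * 25 = 3550 ≡ 1 (mod 169)

142^(-1) ≡ 25 (mod 169)


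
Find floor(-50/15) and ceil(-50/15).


-50/15 = -3.3333
floor = -4
ceil = -3

floor = -4, ceil = -3


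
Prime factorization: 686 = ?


686 / 2 = 343
343 / 7 = 49
49 / 7 = 7
7 / 7 = 1
686 = 2 × 7^3


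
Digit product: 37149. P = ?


3 × 7 × 1 × 4 × 9 = 756


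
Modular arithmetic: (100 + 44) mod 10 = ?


100 + 44 = 144
144 mod 10 = 4


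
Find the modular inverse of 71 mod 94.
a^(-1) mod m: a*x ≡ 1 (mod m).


Use the extended Euclidean algorithm on (94, 71); each row r = 94*s + 71*t:
r=94, s=1, t=0
r=71, s=0, t=1
q=1: r=23, s=1, t=-1   [94*(1) + 71*(-1) = 23]
q=3: r=2, s=-3, t=4   [94*(-3) + 71*(4) = 2]
q=11: r=1, s=34, t=-45   [94*(34) + 71*(-45) = 1]
q=2: r=0, s=-71, t=94   [94*(-71) + 71*(94) = 0]
GCD = 1 with t = -45, so 71*(-45) ≡ 1 (mod 94)
Inverse = -45 mod 94 = 49
Check: 71 * 49 = 3479 ≡ 1 (mod 94)

71^(-1) ≡ 49 (mod 94)


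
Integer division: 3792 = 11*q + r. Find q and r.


3792 = 11 * 344 + 8
Check: 3784 + 8 = 3792

q = 344, r = 8


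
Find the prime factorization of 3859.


3859 / 17 = 227
227 / 227 = 1
3859 = 17 × 227


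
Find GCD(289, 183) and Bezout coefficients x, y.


Tabular extended Euclidean (each row: r = 289*s + 183*t):
r=289, s=1, t=0
r=183, s=0, t=1
q=1: r=106, s=1, t=-1   [289*(1) + 183*(-1) = 106]
q=1: r=77, s=-1, t=2   [289*(-1) + 183*(2) = 77]
q=1: r=29, s=2, t=-3   [289*(2) + 183*(-3) = 29]
q=2: r=19, s=-5, t=8   [289*(-5) + 183*(8) = 19]
q=1: r=10, s=7, t=-11   [289*(7) + 183*(-11) = 10]
q=1: r=9, s=-12, t=19   [289*(-12) + 183*(19) = 9]
q=1: r=1, s=19, t=-30   [289*(19) + 183*(-30) = 1]
q=9: r=0, s=-183, t=289   [289*(-183) + 183*(289) = 0]
GCD = 1; from the row with r=1: x=19, y=-30
Check: 289*(19) + 183*(-30) = 5491 - 5490 = 1

GCD = 1, x = 19, y = -30


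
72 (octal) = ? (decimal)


72 (base 8) = 58 (decimal)
58 (decimal) = 58 (base 10)


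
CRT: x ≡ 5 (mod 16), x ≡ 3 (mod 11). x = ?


M = 16*11 = 176
M1 = M/16 = 11, M2 = M/11 = 16
M1^(-1) mod 16 = 3, M2^(-1) mod 11 = 9
x = 5*11*3 + 3*16*9 = 597
597 mod 176 = 69
Check: 69 mod 16 = 5 ✓, 69 mod 11 = 3 ✓

x ≡ 69 (mod 176)


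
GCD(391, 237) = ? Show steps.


391 = 1 * 237 + 154
237 = 1 * 154 + 83
154 = 1 * 83 + 71
83 = 1 * 71 + 12
71 = 5 * 12 + 11
12 = 1 * 11 + 1
11 = 11 * 1 + 0
GCD = 1


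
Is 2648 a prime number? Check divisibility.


2648 / 2 = 1324 (exact division)
2648 is NOT prime.

No, 2648 is not prime


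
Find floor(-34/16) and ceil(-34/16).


-34/16 = -2.1250
floor = -3
ceil = -2

floor = -3, ceil = -2


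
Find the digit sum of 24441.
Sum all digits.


2 + 4 + 4 + 4 + 1 = 15


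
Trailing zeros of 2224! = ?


floor(2224/5) = 444
floor(2224/25) = 88
floor(2224/125) = 17
floor(2224/625) = 3
Total = 552

552 trailing zeros


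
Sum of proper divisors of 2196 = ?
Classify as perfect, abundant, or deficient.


Proper divisors: 1, 2, 3, 4, 6, 9, 12, 18, 36, 61, 122, 183, 244, 366, 549, 732, 1098
Sum = 1 + 2 + 3 + 4 + 6 + 9 + 12 + 18 + 36 + 61 + 122 + 183 + 244 + 366 + 549 + 732 + 1098 = 3446
3446 > 2196 → abundant

s(2196) = 3446 (abundant)


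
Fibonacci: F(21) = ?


Sequence: 1, 1, 2, 3, 5, 8, 13, 21, 34, 55, 89, 144, 233, 377, 610, 987, 1597, 2584, 4181, 6765, 10946
F(21) = 10946


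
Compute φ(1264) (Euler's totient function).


1264 = 2^4 × 79
Prime factors: 2, 79
φ(1264) = 1264 × (1-1/2) × (1-1/79)
= 1264 × 1/2 × 78/79 = 624

φ(1264) = 624


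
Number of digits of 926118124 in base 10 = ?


926118124 has 9 digits in base 10
floor(log10(926118124)) + 1 = floor(8.9667) + 1 = 9

9 digits (base 10)


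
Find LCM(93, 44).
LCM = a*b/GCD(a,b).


GCD(93, 44) = 1
LCM = 93*44/1 = 4092/1 = 4092

LCM = 4092


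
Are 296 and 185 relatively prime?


Euclidean algorithm:
296 = 1 * 185 + 111
185 = 1 * 111 + 74
111 = 1 * 74 + 37
74 = 2 * 37 + 0
GCD(296, 185) = 37

No, not coprime (GCD = 37)


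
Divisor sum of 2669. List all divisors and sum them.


Divisors of 2669: 1, 17, 157, 2669
Sum = 1 + 17 + 157 + 2669 = 2844

σ(2669) = 2844


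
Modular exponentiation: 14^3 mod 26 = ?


14^1 mod 26 = 14
14^2 mod 26 = 14
14^3 mod 26 = 14


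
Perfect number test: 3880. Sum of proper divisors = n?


Proper divisors of 3880: 1, 2, 4, 5, 8, 10, 20, 40, 97, 194, 388, 485, 776, 970, 1940
Sum = 1 + 2 + 4 + 5 + 8 + 10 + 20 + 40 + 97 + 194 + 388 + 485 + 776 + 970 + 1940 = 4940

No, 3880 is not perfect (4940 ≠ 3880)


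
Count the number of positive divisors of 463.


463 = 463^1
d(463) = (1+1) = 2

2 divisors


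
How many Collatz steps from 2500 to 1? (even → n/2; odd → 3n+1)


2500 → 1250 → 625 → 1876 → 938 → 469 → 1408 → 704 → 352 → 176 → 88 → 44 → 22 → 11 → 34 → 17 → 52 → 26 → 13 → 40 → 20 → 10 → 5 → 16 → 8 → 4 → 2 → 1
Total steps = 27

27 steps


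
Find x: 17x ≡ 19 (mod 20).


GCD(17, 20) = 1, unique solution
a^(-1) mod 20 = 13
x = 13 * 19 mod 20 = 7

x ≡ 7 (mod 20)


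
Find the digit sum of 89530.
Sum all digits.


8 + 9 + 5 + 3 + 0 = 25


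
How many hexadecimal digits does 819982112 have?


819982112 in base 16 = 30DFEF20
Number of digits = 8

8 digits (base 16)


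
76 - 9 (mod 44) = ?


76 - 9 = 67
67 mod 44 = 23


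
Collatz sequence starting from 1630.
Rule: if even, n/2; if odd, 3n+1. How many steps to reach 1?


1630 → 815 → 2446 → 1223 → 3670 → 1835 → 5506 → 2753 → 8260 → 4130 → 2065 → 6196 → 3098 → 1549 → 4648 → 2324 → 1162 → 581 → 1744 → 872 → 436 → 218 → 109 → 328 → 164 → 82 → 41 → 124 → 62 → 31 → 94 → 47 → 142 → 71 → 214 → 107 → 322 → 161 → 484 → 242 → 121 → 364 → 182 → 91 → 274 → 137 → 412 → 206 → 103 → 310 → 155 → 466 → 233 → 700 → 350 → 175 → 526 → 263 → 790 → 395 → 1186 → 593 → 1780 → 890 → 445 → 1336 → 668 → 334 → 167 → 502 → 251 → 754 → 377 → 1132 → 566 → 283 → 850 → 425 → 1276 → 638 → 319 → 958 → 479 → 1438 → 719 → 2158 → 1079 → 3238 → 1619 → 4858 → 2429 → 7288 → 3644 → 1822 → 911 → 2734 → 1367 → 4102 → 2051 → 6154 → 3077 → 9232 → 4616 → 2308 → 1154 → 577 → 1732 → 866 → 433 → 1300 → 650 → 325 → 976 → 488 → 244 → 122 → 61 → 184 → 92 → 46 → 23 → 70 → 35 → 106 → 53 → 160 → 80 → 40 → 20 → 10 → 5 → 16 → 8 → 4 → 2 → 1
Total steps = 135

135 steps


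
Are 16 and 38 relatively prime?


Euclidean algorithm:
38 = 2 * 16 + 6
16 = 2 * 6 + 4
6 = 1 * 4 + 2
4 = 2 * 2 + 0
GCD(16, 38) = 2

No, not coprime (GCD = 2)


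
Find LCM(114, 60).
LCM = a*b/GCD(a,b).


GCD(114, 60) = 6
LCM = 114*60/6 = 6840/6 = 1140

LCM = 1140


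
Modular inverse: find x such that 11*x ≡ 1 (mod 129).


Use the extended Euclidean algorithm on (129, 11); each row r = 129*s + 11*t:
r=129, s=1, t=0
r=11, s=0, t=1
q=11: r=8, s=1, t=-11   [129*(1) + 11*(-11) = 8]
q=1: r=3, s=-1, t=12   [129*(-1) + 11*(12) = 3]
q=2: r=2, s=3, t=-35   [129*(3) + 11*(-35) = 2]
q=1: r=1, s=-4, t=47   [129*(-4) + 11*(47) = 1]
q=2: r=0, s=11, t=-129   [129*(11) + 11*(-129) = 0]
GCD = 1 with t = 47, so 11*(47) ≡ 1 (mod 129)
Inverse = 47 mod 129 = 47
Check: 11 * 47 = 517 ≡ 1 (mod 129)

11^(-1) ≡ 47 (mod 129)


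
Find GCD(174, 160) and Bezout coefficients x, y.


Tabular extended Euclidean (each row: r = 174*s + 160*t):
r=174, s=1, t=0
r=160, s=0, t=1
q=1: r=14, s=1, t=-1   [174*(1) + 160*(-1) = 14]
q=11: r=6, s=-11, t=12   [174*(-11) + 160*(12) = 6]
q=2: r=2, s=23, t=-25   [174*(23) + 160*(-25) = 2]
q=3: r=0, s=-80, t=87   [174*(-80) + 160*(87) = 0]
GCD = 2; from the row with r=2: x=23, y=-25
Check: 174*(23) + 160*(-25) = 4002 - 4000 = 2

GCD = 2, x = 23, y = -25


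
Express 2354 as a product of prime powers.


2354 / 2 = 1177
1177 / 11 = 107
107 / 107 = 1
2354 = 2 × 11 × 107


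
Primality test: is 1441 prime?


1441 / 11 = 131 (exact division)
1441 is NOT prime.

No, 1441 is not prime


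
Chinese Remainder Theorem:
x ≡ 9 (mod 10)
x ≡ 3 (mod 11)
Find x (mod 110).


M = 10*11 = 110
M1 = M/10 = 11, M2 = M/11 = 10
M1^(-1) mod 10 = 1, M2^(-1) mod 11 = 10
x = 9*11*1 + 3*10*10 = 399
399 mod 110 = 69
Check: 69 mod 10 = 9 ✓, 69 mod 11 = 3 ✓

x ≡ 69 (mod 110)


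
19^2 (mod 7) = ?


19^1 mod 7 = 5
19^2 mod 7 = 4


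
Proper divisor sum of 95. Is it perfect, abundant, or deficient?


Proper divisors: 1, 5, 19
Sum = 1 + 5 + 19 = 25
25 < 95 → deficient

s(95) = 25 (deficient)


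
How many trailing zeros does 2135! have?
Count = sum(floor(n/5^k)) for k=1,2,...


floor(2135/5) = 427
floor(2135/25) = 85
floor(2135/125) = 17
floor(2135/625) = 3
Total = 532

532 trailing zeros


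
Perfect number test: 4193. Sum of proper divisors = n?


Proper divisors of 4193: 1, 7, 599
Sum = 1 + 7 + 599 = 607

No, 4193 is not perfect (607 ≠ 4193)


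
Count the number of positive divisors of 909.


909 = 3^2 × 101^1
d(909) = (2+1) × (1+1) = 6

6 divisors


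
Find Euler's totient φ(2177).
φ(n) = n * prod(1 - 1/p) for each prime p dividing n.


2177 = 7 × 311
Prime factors: 7, 311
φ(2177) = 2177 × (1-1/7) × (1-1/311)
= 2177 × 6/7 × 310/311 = 1860

φ(2177) = 1860


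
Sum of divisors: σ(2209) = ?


Divisors of 2209: 1, 47, 2209
Sum = 1 + 47 + 2209 = 2257

σ(2209) = 2257


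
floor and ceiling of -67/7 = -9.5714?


-67/7 = -9.5714
floor = -10
ceil = -9

floor = -10, ceil = -9


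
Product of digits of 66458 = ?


6 × 6 × 4 × 5 × 8 = 5760


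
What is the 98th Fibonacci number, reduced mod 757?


F(k) mod 757 for k=1..98:
1, 1, 2, 3, 5, 8, 13, 21, 34, 55, 89, 144, 233, 377, 610, 230, 83, 313, 396, 709, 348, 300, 648, 191, 82, 273, 355, 628, 226, 97, 323, 420, 743, 406, 392, 41, 433, 474, 150, 624, 17, 641, 658, 542, 443, 228, 671, 142, 56, 198, 254, 452, 706, 401, 350, 751, 344, 338, 682, 263, 188, 451, 639, 333, 215, 548, 6, 554, 560, 357, 160, 517, 677, 437, 357, 37, 394, 431, 68, 499, 567, 309, 119, 428, 547, 218, 8, 226, 234, 460, 694, 397, 334, 731, 308, 282, 590, 115
F(98) mod 757 = 115


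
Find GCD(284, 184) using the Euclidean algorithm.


284 = 1 * 184 + 100
184 = 1 * 100 + 84
100 = 1 * 84 + 16
84 = 5 * 16 + 4
16 = 4 * 4 + 0
GCD = 4


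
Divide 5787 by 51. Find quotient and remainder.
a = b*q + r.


5787 = 51 * 113 + 24
Check: 5763 + 24 = 5787

q = 113, r = 24


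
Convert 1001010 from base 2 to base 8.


1001010 (base 2) = 74 (decimal)
74 (decimal) = 112 (base 8)


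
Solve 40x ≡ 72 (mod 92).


GCD(40, 92) = 4 divides 72
Divide: 10x ≡ 18 (mod 23)
x ≡ 11 (mod 23)


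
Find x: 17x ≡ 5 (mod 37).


GCD(17, 37) = 1, unique solution
a^(-1) mod 37 = 24
x = 24 * 5 mod 37 = 9

x ≡ 9 (mod 37)


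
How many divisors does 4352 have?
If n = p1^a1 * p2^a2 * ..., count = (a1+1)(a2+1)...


4352 = 2^8 × 17^1
d(4352) = (8+1) × (1+1) = 18

18 divisors


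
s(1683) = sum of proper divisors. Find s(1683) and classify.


Proper divisors: 1, 3, 9, 11, 17, 33, 51, 99, 153, 187, 561
Sum = 1 + 3 + 9 + 11 + 17 + 33 + 51 + 99 + 153 + 187 + 561 = 1125
1125 < 1683 → deficient

s(1683) = 1125 (deficient)


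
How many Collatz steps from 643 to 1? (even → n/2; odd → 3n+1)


643 → 1930 → 965 → 2896 → 1448 → 724 → 362 → 181 → 544 → 272 → 136 → 68 → 34 → 17 → 52 → 26 → 13 → 40 → 20 → 10 → 5 → 16 → 8 → 4 → 2 → 1
Total steps = 25

25 steps


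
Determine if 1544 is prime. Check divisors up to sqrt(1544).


1544 / 2 = 772 (exact division)
1544 is NOT prime.

No, 1544 is not prime


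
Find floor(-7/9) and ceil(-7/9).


-7/9 = -0.7778
floor = -1
ceil = 0

floor = -1, ceil = 0


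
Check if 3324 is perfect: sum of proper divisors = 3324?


Proper divisors of 3324: 1, 2, 3, 4, 6, 12, 277, 554, 831, 1108, 1662
Sum = 1 + 2 + 3 + 4 + 6 + 12 + 277 + 554 + 831 + 1108 + 1662 = 4460

No, 3324 is not perfect (4460 ≠ 3324)


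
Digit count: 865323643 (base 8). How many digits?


865323643 in base 8 = 6344745173
Number of digits = 10

10 digits (base 8)


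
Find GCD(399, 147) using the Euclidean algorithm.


399 = 2 * 147 + 105
147 = 1 * 105 + 42
105 = 2 * 42 + 21
42 = 2 * 21 + 0
GCD = 21


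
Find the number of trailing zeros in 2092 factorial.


floor(2092/5) = 418
floor(2092/25) = 83
floor(2092/125) = 16
floor(2092/625) = 3
Total = 520

520 trailing zeros


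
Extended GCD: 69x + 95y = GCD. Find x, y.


Tabular extended Euclidean (each row: r = 69*s + 95*t):
r=69, s=1, t=0
r=95, s=0, t=1
q=0: r=69, s=1, t=0   [69*(1) + 95*(0) = 69]
q=1: r=26, s=-1, t=1   [69*(-1) + 95*(1) = 26]
q=2: r=17, s=3, t=-2   [69*(3) + 95*(-2) = 17]
q=1: r=9, s=-4, t=3   [69*(-4) + 95*(3) = 9]
q=1: r=8, s=7, t=-5   [69*(7) + 95*(-5) = 8]
q=1: r=1, s=-11, t=8   [69*(-11) + 95*(8) = 1]
q=8: r=0, s=95, t=-69   [69*(95) + 95*(-69) = 0]
GCD = 1; from the row with r=1: x=-11, y=8
Check: 69*(-11) + 95*(8) = -759 + 760 = 1

GCD = 1, x = -11, y = 8


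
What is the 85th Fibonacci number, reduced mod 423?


F(k) mod 423 for k=1..85:
1, 1, 2, 3, 5, 8, 13, 21, 34, 55, 89, 144, 233, 377, 187, 141, 328, 46, 374, 420, 371, 368, 316, 261, 154, 415, 146, 138, 284, 422, 283, 282, 142, 1, 143, 144, 287, 8, 295, 303, 175, 55, 230, 285, 92, 377, 46, 0, 46, 46, 92, 138, 230, 368, 175, 120, 295, 415, 287, 279, 143, 422, 142, 141, 283, 1, 284, 285, 146, 8, 154, 162, 316, 55, 371, 3, 374, 377, 328, 282, 187, 46, 233, 279, 89
F(85) mod 423 = 89


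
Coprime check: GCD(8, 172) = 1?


Euclidean algorithm:
172 = 21 * 8 + 4
8 = 2 * 4 + 0
GCD(8, 172) = 4

No, not coprime (GCD = 4)


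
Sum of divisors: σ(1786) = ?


Divisors of 1786: 1, 2, 19, 38, 47, 94, 893, 1786
Sum = 1 + 2 + 19 + 38 + 47 + 94 + 893 + 1786 = 2880

σ(1786) = 2880


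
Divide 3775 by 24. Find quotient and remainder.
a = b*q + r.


3775 = 24 * 157 + 7
Check: 3768 + 7 = 3775

q = 157, r = 7


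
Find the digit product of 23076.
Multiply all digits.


2 × 3 × 0 × 7 × 6 = 0


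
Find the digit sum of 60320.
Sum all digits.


6 + 0 + 3 + 2 + 0 = 11


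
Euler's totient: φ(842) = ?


842 = 2 × 421
Prime factors: 2, 421
φ(842) = 842 × (1-1/2) × (1-1/421)
= 842 × 1/2 × 420/421 = 420

φ(842) = 420


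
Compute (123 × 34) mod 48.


123 × 34 = 4182
4182 mod 48 = 6


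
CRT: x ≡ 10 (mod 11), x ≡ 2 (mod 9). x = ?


M = 11*9 = 99
M1 = M/11 = 9, M2 = M/9 = 11
M1^(-1) mod 11 = 5, M2^(-1) mod 9 = 5
x = 10*9*5 + 2*11*5 = 560
560 mod 99 = 65
Check: 65 mod 11 = 10 ✓, 65 mod 9 = 2 ✓

x ≡ 65 (mod 99)


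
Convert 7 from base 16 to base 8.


7 (base 16) = 7 (decimal)
7 (decimal) = 7 (base 8)


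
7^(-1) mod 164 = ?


Use the extended Euclidean algorithm on (164, 7); each row r = 164*s + 7*t:
r=164, s=1, t=0
r=7, s=0, t=1
q=23: r=3, s=1, t=-23   [164*(1) + 7*(-23) = 3]
q=2: r=1, s=-2, t=47   [164*(-2) + 7*(47) = 1]
q=3: r=0, s=7, t=-164   [164*(7) + 7*(-164) = 0]
GCD = 1 with t = 47, so 7*(47) ≡ 1 (mod 164)
Inverse = 47 mod 164 = 47
Check: 7 * 47 = 329 ≡ 1 (mod 164)

7^(-1) ≡ 47 (mod 164)


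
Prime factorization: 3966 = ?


3966 / 2 = 1983
1983 / 3 = 661
661 / 661 = 1
3966 = 2 × 3 × 661


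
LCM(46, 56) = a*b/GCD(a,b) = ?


GCD(46, 56) = 2
LCM = 46*56/2 = 2576/2 = 1288

LCM = 1288


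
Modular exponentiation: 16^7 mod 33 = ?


16^1 mod 33 = 16
16^2 mod 33 = 25
16^3 mod 33 = 4
16^4 mod 33 = 31
16^5 mod 33 = 1
16^6 mod 33 = 16
16^7 mod 33 = 25


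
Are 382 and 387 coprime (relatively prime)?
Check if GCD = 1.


Euclidean algorithm:
387 = 1 * 382 + 5
382 = 76 * 5 + 2
5 = 2 * 2 + 1
2 = 2 * 1 + 0
GCD(382, 387) = 1

Yes, coprime (GCD = 1)


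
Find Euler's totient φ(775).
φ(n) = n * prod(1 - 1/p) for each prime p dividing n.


775 = 5^2 × 31
Prime factors: 5, 31
φ(775) = 775 × (1-1/5) × (1-1/31)
= 775 × 4/5 × 30/31 = 600

φ(775) = 600


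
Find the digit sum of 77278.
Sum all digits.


7 + 7 + 2 + 7 + 8 = 31


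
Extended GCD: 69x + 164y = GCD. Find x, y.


Tabular extended Euclidean (each row: r = 69*s + 164*t):
r=69, s=1, t=0
r=164, s=0, t=1
q=0: r=69, s=1, t=0   [69*(1) + 164*(0) = 69]
q=2: r=26, s=-2, t=1   [69*(-2) + 164*(1) = 26]
q=2: r=17, s=5, t=-2   [69*(5) + 164*(-2) = 17]
q=1: r=9, s=-7, t=3   [69*(-7) + 164*(3) = 9]
q=1: r=8, s=12, t=-5   [69*(12) + 164*(-5) = 8]
q=1: r=1, s=-19, t=8   [69*(-19) + 164*(8) = 1]
q=8: r=0, s=164, t=-69   [69*(164) + 164*(-69) = 0]
GCD = 1; from the row with r=1: x=-19, y=8
Check: 69*(-19) + 164*(8) = -1311 + 1312 = 1

GCD = 1, x = -19, y = 8


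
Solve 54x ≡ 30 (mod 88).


GCD(54, 88) = 2 divides 30
Divide: 27x ≡ 15 (mod 44)
x ≡ 25 (mod 44)


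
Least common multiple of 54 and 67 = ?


GCD(54, 67) = 1
LCM = 54*67/1 = 3618/1 = 3618

LCM = 3618


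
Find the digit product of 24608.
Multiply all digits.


2 × 4 × 6 × 0 × 8 = 0


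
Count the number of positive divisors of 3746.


3746 = 2^1 × 1873^1
d(3746) = (1+1) × (1+1) = 4

4 divisors


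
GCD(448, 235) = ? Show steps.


448 = 1 * 235 + 213
235 = 1 * 213 + 22
213 = 9 * 22 + 15
22 = 1 * 15 + 7
15 = 2 * 7 + 1
7 = 7 * 1 + 0
GCD = 1


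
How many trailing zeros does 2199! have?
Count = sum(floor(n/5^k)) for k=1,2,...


floor(2199/5) = 439
floor(2199/25) = 87
floor(2199/125) = 17
floor(2199/625) = 3
Total = 546

546 trailing zeros


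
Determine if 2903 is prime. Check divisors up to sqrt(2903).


Check divisors up to sqrt(2903) = 53.8795
No divisors found.
2903 is prime.

Yes, 2903 is prime


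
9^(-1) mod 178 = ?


Use the extended Euclidean algorithm on (178, 9); each row r = 178*s + 9*t:
r=178, s=1, t=0
r=9, s=0, t=1
q=19: r=7, s=1, t=-19   [178*(1) + 9*(-19) = 7]
q=1: r=2, s=-1, t=20   [178*(-1) + 9*(20) = 2]
q=3: r=1, s=4, t=-79   [178*(4) + 9*(-79) = 1]
q=2: r=0, s=-9, t=178   [178*(-9) + 9*(178) = 0]
GCD = 1 with t = -79, so 9*(-79) ≡ 1 (mod 178)
Inverse = -79 mod 178 = 99
Check: 9 * 99 = 891 ≡ 1 (mod 178)

9^(-1) ≡ 99 (mod 178)


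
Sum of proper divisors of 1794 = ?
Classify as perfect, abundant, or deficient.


Proper divisors: 1, 2, 3, 6, 13, 23, 26, 39, 46, 69, 78, 138, 299, 598, 897
Sum = 1 + 2 + 3 + 6 + 13 + 23 + 26 + 39 + 46 + 69 + 78 + 138 + 299 + 598 + 897 = 2238
2238 > 1794 → abundant

s(1794) = 2238 (abundant)


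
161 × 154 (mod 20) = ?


161 × 154 = 24794
24794 mod 20 = 14


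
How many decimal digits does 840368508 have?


840368508 has 9 digits in base 10
floor(log10(840368508)) + 1 = floor(8.9245) + 1 = 9

9 digits (base 10)


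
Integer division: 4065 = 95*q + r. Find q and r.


4065 = 95 * 42 + 75
Check: 3990 + 75 = 4065

q = 42, r = 75


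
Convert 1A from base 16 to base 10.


1A (base 16) = 26 (decimal)
26 (decimal) = 26 (base 10)


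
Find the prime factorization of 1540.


1540 / 2 = 770
770 / 2 = 385
385 / 5 = 77
77 / 7 = 11
11 / 11 = 1
1540 = 2^2 × 5 × 7 × 11


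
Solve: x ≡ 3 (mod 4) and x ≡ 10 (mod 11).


M = 4*11 = 44
M1 = M/4 = 11, M2 = M/11 = 4
M1^(-1) mod 4 = 3, M2^(-1) mod 11 = 3
x = 3*11*3 + 10*4*3 = 219
219 mod 44 = 43
Check: 43 mod 4 = 3 ✓, 43 mod 11 = 10 ✓

x ≡ 43 (mod 44)


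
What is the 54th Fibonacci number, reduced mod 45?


F(k) mod 45 for k=1..54:
1, 1, 2, 3, 5, 8, 13, 21, 34, 10, 44, 9, 8, 17, 25, 42, 22, 19, 41, 15, 11, 26, 37, 18, 10, 28, 38, 21, 14, 35, 4, 39, 43, 37, 35, 27, 17, 44, 16, 15, 31, 1, 32, 33, 20, 8, 28, 36, 19, 10, 29, 39, 23, 17
F(54) mod 45 = 17


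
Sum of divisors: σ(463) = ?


Divisors of 463: 1, 463
Sum = 1 + 463 = 464

σ(463) = 464


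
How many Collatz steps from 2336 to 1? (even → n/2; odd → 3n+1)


2336 → 1168 → 584 → 292 → 146 → 73 → 220 → 110 → 55 → 166 → 83 → 250 → 125 → 376 → 188 → 94 → 47 → 142 → 71 → 214 → 107 → 322 → 161 → 484 → 242 → 121 → 364 → 182 → 91 → 274 → 137 → 412 → 206 → 103 → 310 → 155 → 466 → 233 → 700 → 350 → 175 → 526 → 263 → 790 → 395 → 1186 → 593 → 1780 → 890 → 445 → 1336 → 668 → 334 → 167 → 502 → 251 → 754 → 377 → 1132 → 566 → 283 → 850 → 425 → 1276 → 638 → 319 → 958 → 479 → 1438 → 719 → 2158 → 1079 → 3238 → 1619 → 4858 → 2429 → 7288 → 3644 → 1822 → 911 → 2734 → 1367 → 4102 → 2051 → 6154 → 3077 → 9232 → 4616 → 2308 → 1154 → 577 → 1732 → 866 → 433 → 1300 → 650 → 325 → 976 → 488 → 244 → 122 → 61 → 184 → 92 → 46 → 23 → 70 → 35 → 106 → 53 → 160 → 80 → 40 → 20 → 10 → 5 → 16 → 8 → 4 → 2 → 1
Total steps = 120

120 steps


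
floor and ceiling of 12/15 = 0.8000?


12/15 = 0.8000
floor = 0
ceil = 1

floor = 0, ceil = 1


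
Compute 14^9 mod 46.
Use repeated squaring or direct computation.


14^1 mod 46 = 14
14^2 mod 46 = 12
14^3 mod 46 = 30
14^4 mod 46 = 6
14^5 mod 46 = 38
14^6 mod 46 = 26
14^7 mod 46 = 42
14^8 mod 46 = 36
14^9 mod 46 = 44


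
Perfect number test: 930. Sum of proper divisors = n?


Proper divisors of 930: 1, 2, 3, 5, 6, 10, 15, 30, 31, 62, 93, 155, 186, 310, 465
Sum = 1 + 2 + 3 + 5 + 6 + 10 + 15 + 30 + 31 + 62 + 93 + 155 + 186 + 310 + 465 = 1374

No, 930 is not perfect (1374 ≠ 930)


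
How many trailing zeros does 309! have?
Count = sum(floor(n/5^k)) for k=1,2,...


floor(309/5) = 61
floor(309/25) = 12
floor(309/125) = 2
Total = 75

75 trailing zeros


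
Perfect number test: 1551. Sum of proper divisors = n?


Proper divisors of 1551: 1, 3, 11, 33, 47, 141, 517
Sum = 1 + 3 + 11 + 33 + 47 + 141 + 517 = 753

No, 1551 is not perfect (753 ≠ 1551)


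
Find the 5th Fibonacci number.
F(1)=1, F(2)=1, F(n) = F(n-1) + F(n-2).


Sequence: 1, 1, 2, 3, 5
F(5) = 5


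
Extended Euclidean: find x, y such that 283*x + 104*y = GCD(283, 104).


Tabular extended Euclidean (each row: r = 283*s + 104*t):
r=283, s=1, t=0
r=104, s=0, t=1
q=2: r=75, s=1, t=-2   [283*(1) + 104*(-2) = 75]
q=1: r=29, s=-1, t=3   [283*(-1) + 104*(3) = 29]
q=2: r=17, s=3, t=-8   [283*(3) + 104*(-8) = 17]
q=1: r=12, s=-4, t=11   [283*(-4) + 104*(11) = 12]
q=1: r=5, s=7, t=-19   [283*(7) + 104*(-19) = 5]
q=2: r=2, s=-18, t=49   [283*(-18) + 104*(49) = 2]
q=2: r=1, s=43, t=-117   [283*(43) + 104*(-117) = 1]
q=2: r=0, s=-104, t=283   [283*(-104) + 104*(283) = 0]
GCD = 1; from the row with r=1: x=43, y=-117
Check: 283*(43) + 104*(-117) = 12169 - 12168 = 1

GCD = 1, x = 43, y = -117


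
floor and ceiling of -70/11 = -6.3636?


-70/11 = -6.3636
floor = -7
ceil = -6

floor = -7, ceil = -6


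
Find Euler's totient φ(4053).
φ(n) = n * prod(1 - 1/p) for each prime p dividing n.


4053 = 3 × 7 × 193
Prime factors: 3, 7, 193
φ(4053) = 4053 × (1-1/3) × (1-1/7) × (1-1/193)
= 4053 × 2/3 × 6/7 × 192/193 = 2304

φ(4053) = 2304


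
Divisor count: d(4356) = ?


4356 = 2^2 × 3^2 × 11^2
d(4356) = (2+1) × (2+1) × (2+1) = 27

27 divisors


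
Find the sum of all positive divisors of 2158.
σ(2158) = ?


Divisors of 2158: 1, 2, 13, 26, 83, 166, 1079, 2158
Sum = 1 + 2 + 13 + 26 + 83 + 166 + 1079 + 2158 = 3528

σ(2158) = 3528


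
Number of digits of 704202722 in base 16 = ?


704202722 in base 16 = 29F947E2
Number of digits = 8

8 digits (base 16)


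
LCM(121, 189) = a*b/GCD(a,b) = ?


GCD(121, 189) = 1
LCM = 121*189/1 = 22869/1 = 22869

LCM = 22869


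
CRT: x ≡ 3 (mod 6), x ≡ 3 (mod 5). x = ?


M = 6*5 = 30
M1 = M/6 = 5, M2 = M/5 = 6
M1^(-1) mod 6 = 5, M2^(-1) mod 5 = 1
x = 3*5*5 + 3*6*1 = 93
93 mod 30 = 3
Check: 3 mod 6 = 3 ✓, 3 mod 5 = 3 ✓

x ≡ 3 (mod 30)


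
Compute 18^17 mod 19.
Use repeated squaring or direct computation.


18^1 mod 19 = 18
18^2 mod 19 = 1
18^3 mod 19 = 18
18^4 mod 19 = 1
18^5 mod 19 = 18
18^6 mod 19 = 1
18^7 mod 19 = 18
18^8 mod 19 = 1
18^9 mod 19 = 18
18^10 mod 19 = 1
18^11 mod 19 = 18
18^12 mod 19 = 1
18^13 mod 19 = 18
18^14 mod 19 = 1
18^15 mod 19 = 18
18^16 mod 19 = 1
18^17 mod 19 = 18


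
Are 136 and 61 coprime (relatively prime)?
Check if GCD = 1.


Euclidean algorithm:
136 = 2 * 61 + 14
61 = 4 * 14 + 5
14 = 2 * 5 + 4
5 = 1 * 4 + 1
4 = 4 * 1 + 0
GCD(136, 61) = 1

Yes, coprime (GCD = 1)


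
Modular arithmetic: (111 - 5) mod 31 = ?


111 - 5 = 106
106 mod 31 = 13


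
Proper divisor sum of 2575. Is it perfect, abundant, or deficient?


Proper divisors: 1, 5, 25, 103, 515
Sum = 1 + 5 + 25 + 103 + 515 = 649
649 < 2575 → deficient

s(2575) = 649 (deficient)


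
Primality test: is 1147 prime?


1147 / 31 = 37 (exact division)
1147 is NOT prime.

No, 1147 is not prime


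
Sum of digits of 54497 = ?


5 + 4 + 4 + 9 + 7 = 29


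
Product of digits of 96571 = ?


9 × 6 × 5 × 7 × 1 = 1890


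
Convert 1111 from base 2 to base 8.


1111 (base 2) = 15 (decimal)
15 (decimal) = 17 (base 8)


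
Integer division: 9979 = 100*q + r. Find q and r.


9979 = 100 * 99 + 79
Check: 9900 + 79 = 9979

q = 99, r = 79


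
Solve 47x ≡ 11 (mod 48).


GCD(47, 48) = 1, unique solution
a^(-1) mod 48 = 47
x = 47 * 11 mod 48 = 37

x ≡ 37 (mod 48)


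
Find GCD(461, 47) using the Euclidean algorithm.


461 = 9 * 47 + 38
47 = 1 * 38 + 9
38 = 4 * 9 + 2
9 = 4 * 2 + 1
2 = 2 * 1 + 0
GCD = 1


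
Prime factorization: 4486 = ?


4486 / 2 = 2243
2243 / 2243 = 1
4486 = 2 × 2243


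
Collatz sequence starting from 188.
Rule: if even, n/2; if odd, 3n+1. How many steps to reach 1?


188 → 94 → 47 → 142 → 71 → 214 → 107 → 322 → 161 → 484 → 242 → 121 → 364 → 182 → 91 → 274 → 137 → 412 → 206 → 103 → 310 → 155 → 466 → 233 → 700 → 350 → 175 → 526 → 263 → 790 → 395 → 1186 → 593 → 1780 → 890 → 445 → 1336 → 668 → 334 → 167 → 502 → 251 → 754 → 377 → 1132 → 566 → 283 → 850 → 425 → 1276 → 638 → 319 → 958 → 479 → 1438 → 719 → 2158 → 1079 → 3238 → 1619 → 4858 → 2429 → 7288 → 3644 → 1822 → 911 → 2734 → 1367 → 4102 → 2051 → 6154 → 3077 → 9232 → 4616 → 2308 → 1154 → 577 → 1732 → 866 → 433 → 1300 → 650 → 325 → 976 → 488 → 244 → 122 → 61 → 184 → 92 → 46 → 23 → 70 → 35 → 106 → 53 → 160 → 80 → 40 → 20 → 10 → 5 → 16 → 8 → 4 → 2 → 1
Total steps = 106

106 steps


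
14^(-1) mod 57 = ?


Use the extended Euclidean algorithm on (57, 14); each row r = 57*s + 14*t:
r=57, s=1, t=0
r=14, s=0, t=1
q=4: r=1, s=1, t=-4   [57*(1) + 14*(-4) = 1]
q=14: r=0, s=-14, t=57   [57*(-14) + 14*(57) = 0]
GCD = 1 with t = -4, so 14*(-4) ≡ 1 (mod 57)
Inverse = -4 mod 57 = 53
Check: 14 * 53 = 742 ≡ 1 (mod 57)

14^(-1) ≡ 53 (mod 57)


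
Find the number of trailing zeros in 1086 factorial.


floor(1086/5) = 217
floor(1086/25) = 43
floor(1086/125) = 8
floor(1086/625) = 1
Total = 269

269 trailing zeros


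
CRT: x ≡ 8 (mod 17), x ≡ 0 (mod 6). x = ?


M = 17*6 = 102
M1 = M/17 = 6, M2 = M/6 = 17
M1^(-1) mod 17 = 3, M2^(-1) mod 6 = 5
x = 8*6*3 + 0*17*5 = 144
144 mod 102 = 42
Check: 42 mod 17 = 8 ✓, 42 mod 6 = 0 ✓

x ≡ 42 (mod 102)


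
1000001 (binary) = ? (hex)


1000001 (base 2) = 65 (decimal)
65 (decimal) = 41 (base 16)
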